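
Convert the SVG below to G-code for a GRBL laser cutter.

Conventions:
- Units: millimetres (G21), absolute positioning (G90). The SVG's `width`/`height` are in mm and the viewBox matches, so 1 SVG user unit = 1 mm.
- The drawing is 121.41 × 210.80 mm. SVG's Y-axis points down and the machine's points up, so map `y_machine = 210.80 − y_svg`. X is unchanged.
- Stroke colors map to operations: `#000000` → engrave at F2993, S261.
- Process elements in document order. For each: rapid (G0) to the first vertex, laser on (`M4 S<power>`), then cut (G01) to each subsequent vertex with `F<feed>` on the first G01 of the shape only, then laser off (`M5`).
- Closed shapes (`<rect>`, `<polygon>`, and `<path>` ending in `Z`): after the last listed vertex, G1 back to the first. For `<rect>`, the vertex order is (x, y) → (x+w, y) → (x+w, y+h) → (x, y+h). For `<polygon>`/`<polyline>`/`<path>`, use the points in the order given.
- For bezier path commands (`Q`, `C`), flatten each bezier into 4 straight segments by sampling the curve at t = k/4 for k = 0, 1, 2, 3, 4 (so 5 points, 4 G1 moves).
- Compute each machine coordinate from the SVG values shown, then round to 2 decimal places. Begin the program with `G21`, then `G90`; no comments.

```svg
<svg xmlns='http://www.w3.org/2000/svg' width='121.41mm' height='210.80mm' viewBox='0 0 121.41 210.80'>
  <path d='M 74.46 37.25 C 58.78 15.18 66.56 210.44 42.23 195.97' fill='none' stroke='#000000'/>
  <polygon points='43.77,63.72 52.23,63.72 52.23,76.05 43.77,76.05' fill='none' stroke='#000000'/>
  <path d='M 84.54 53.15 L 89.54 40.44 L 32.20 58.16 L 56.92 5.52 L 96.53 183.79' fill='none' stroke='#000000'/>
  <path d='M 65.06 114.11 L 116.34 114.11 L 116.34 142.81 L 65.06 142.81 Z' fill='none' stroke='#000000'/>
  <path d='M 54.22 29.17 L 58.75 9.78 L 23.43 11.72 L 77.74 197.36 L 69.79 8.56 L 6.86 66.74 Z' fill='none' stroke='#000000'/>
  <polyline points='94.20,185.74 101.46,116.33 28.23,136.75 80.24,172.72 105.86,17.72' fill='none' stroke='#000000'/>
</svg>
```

G21
G90
G0 X74.46 Y173.55
M4 S261
G01 X66.23 Y156.03 F2993
G01 X61.59 Y97.04
G01 X55.33 Y36.63
G01 X42.23 Y14.83
M5
G0 X43.77 Y147.08
M4 S261
G01 X52.23 Y147.08 F2993
G01 X52.23 Y134.75
G01 X43.77 Y134.75
G01 X43.77 Y147.08
M5
G0 X84.54 Y157.65
M4 S261
G01 X89.54 Y170.36 F2993
G01 X32.20 Y152.64
G01 X56.92 Y205.28
G01 X96.53 Y27.01
M5
G0 X65.06 Y96.69
M4 S261
G01 X116.34 Y96.69 F2993
G01 X116.34 Y67.99
G01 X65.06 Y67.99
G01 X65.06 Y96.69
M5
G0 X54.22 Y181.63
M4 S261
G01 X58.75 Y201.02 F2993
G01 X23.43 Y199.08
G01 X77.74 Y13.44
G01 X69.79 Y202.24
G01 X6.86 Y144.06
G01 X54.22 Y181.63
M5
G0 X94.20 Y25.06
M4 S261
G01 X101.46 Y94.47 F2993
G01 X28.23 Y74.05
G01 X80.24 Y38.08
G01 X105.86 Y193.08
M5

viewBox `0 0 121.41 210.80` with mm width/height → 1 unit = 1 mm. Flip: y_m = 210.80 − y_svg.

**Shape 1** — `<path>` cubic bezier, stroke `#000000` → engrave (S261, F2993). Control points (SVG): P0=(74.46,37.25), P1=(58.78,15.18), P2=(66.56,210.44), P3=(42.23,195.97); sampled at t=k/4. Machine vertices: (74.46,173.55) → (66.23,156.03) → (61.59,97.04) → (55.33,36.63) → (42.23,14.83). Open path.

**Shape 2** — `<polygon>` rectangle, stroke `#000000` → engrave (S261, F2993). Machine vertices: (43.77,147.08) → (52.23,147.08) → (52.23,134.75) → (43.77,134.75) → (43.77,147.08). Closed: final G1 returns to the first vertex.

**Shape 3** — `<path>` open polyline, stroke `#000000` → engrave (S261, F2993). Machine vertices: (84.54,157.65) → (89.54,170.36) → (32.20,152.64) → (56.92,205.28) → (96.53,27.01). Open path.

**Shape 4** — `<path>` rectangle, stroke `#000000` → engrave (S261, F2993). Machine vertices: (65.06,96.69) → (116.34,96.69) → (116.34,67.99) → (65.06,67.99) → (65.06,96.69). Closed: final G1 returns to the first vertex.

**Shape 5** — `<path>` closed polygon, stroke `#000000` → engrave (S261, F2993). Machine vertices: (54.22,181.63) → (58.75,201.02) → (23.43,199.08) → (77.74,13.44) → (69.79,202.24) → (6.86,144.06) → (54.22,181.63). Closed: final G1 returns to the first vertex.

**Shape 6** — `<polyline>` open polyline, stroke `#000000` → engrave (S261, F2993). Machine vertices: (94.20,25.06) → (101.46,94.47) → (28.23,74.05) → (80.24,38.08) → (105.86,193.08). Open path.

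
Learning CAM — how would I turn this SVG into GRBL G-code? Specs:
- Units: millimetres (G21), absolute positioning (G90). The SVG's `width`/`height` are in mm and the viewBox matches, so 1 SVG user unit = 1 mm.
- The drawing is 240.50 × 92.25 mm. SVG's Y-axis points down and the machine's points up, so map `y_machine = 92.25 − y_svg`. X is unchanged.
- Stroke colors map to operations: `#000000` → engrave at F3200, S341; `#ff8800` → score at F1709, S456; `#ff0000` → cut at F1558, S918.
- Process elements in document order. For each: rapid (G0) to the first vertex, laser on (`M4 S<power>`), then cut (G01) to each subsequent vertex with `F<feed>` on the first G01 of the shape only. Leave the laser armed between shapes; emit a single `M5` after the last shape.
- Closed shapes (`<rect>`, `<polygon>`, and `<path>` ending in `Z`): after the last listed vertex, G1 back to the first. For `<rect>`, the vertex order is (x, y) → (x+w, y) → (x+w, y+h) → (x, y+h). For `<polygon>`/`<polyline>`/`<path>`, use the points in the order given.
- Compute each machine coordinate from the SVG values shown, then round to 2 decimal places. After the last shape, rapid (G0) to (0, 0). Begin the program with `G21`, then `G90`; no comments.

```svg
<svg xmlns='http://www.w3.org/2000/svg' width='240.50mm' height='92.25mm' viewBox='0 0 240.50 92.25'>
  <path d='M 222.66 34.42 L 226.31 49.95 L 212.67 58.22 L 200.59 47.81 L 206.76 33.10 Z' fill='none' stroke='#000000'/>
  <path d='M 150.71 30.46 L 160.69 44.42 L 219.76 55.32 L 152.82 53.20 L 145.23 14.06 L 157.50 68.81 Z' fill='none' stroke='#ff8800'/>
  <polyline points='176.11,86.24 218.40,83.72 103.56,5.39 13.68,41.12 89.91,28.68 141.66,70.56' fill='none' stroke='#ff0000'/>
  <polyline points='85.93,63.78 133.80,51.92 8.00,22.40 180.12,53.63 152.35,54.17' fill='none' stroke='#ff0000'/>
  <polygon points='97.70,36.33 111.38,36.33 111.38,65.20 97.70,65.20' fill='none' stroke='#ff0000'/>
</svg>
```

Since the viewBox matches the mm dimensions, user units are millimetres directly. The only transform is the Y-flip y_m = 92.25 − y_svg.

Shape 1 is a regular polygon drawn with `<path>`. Its stroke #000000 means engrave at S341, F3200. After flipping Y the toolpath is (222.66,57.83) → (226.31,42.30) → (212.67,34.03) → (200.59,44.44) → (206.76,59.15) → (222.66,57.83), returning to the start.

Shape 2 is a closed polygon drawn with `<path>`. Its stroke #ff8800 means score at S456, F1709. After flipping Y the toolpath is (150.71,61.79) → (160.69,47.83) → (219.76,36.93) → (152.82,39.05) → (145.23,78.19) → (157.50,23.44) → (150.71,61.79), returning to the start.

Shape 3 is a open polyline drawn with `<polyline>`. Its stroke #ff0000 means cut at S918, F1558. After flipping Y the toolpath is (176.11,6.01) → (218.40,8.53) → (103.56,86.86) → (13.68,51.13) → (89.91,63.57) → (141.66,21.69).

Shape 4 is a open polyline drawn with `<polyline>`. Its stroke #ff0000 means cut at S918, F1558. After flipping Y the toolpath is (85.93,28.47) → (133.80,40.33) → (8.00,69.85) → (180.12,38.62) → (152.35,38.08).

Shape 5 is a rectangle drawn with `<polygon>`. Its stroke #ff0000 means cut at S918, F1558. After flipping Y the toolpath is (97.70,55.92) → (111.38,55.92) → (111.38,27.05) → (97.70,27.05) → (97.70,55.92), returning to the start.

G21
G90
G0 X222.66 Y57.83
M4 S341
G01 X226.31 Y42.30 F3200
G01 X212.67 Y34.03
G01 X200.59 Y44.44
G01 X206.76 Y59.15
G01 X222.66 Y57.83
G0 X150.71 Y61.79
M4 S456
G01 X160.69 Y47.83 F1709
G01 X219.76 Y36.93
G01 X152.82 Y39.05
G01 X145.23 Y78.19
G01 X157.50 Y23.44
G01 X150.71 Y61.79
G0 X176.11 Y6.01
M4 S918
G01 X218.40 Y8.53 F1558
G01 X103.56 Y86.86
G01 X13.68 Y51.13
G01 X89.91 Y63.57
G01 X141.66 Y21.69
G0 X85.93 Y28.47
M4 S918
G01 X133.80 Y40.33 F1558
G01 X8.00 Y69.85
G01 X180.12 Y38.62
G01 X152.35 Y38.08
G0 X97.70 Y55.92
M4 S918
G01 X111.38 Y55.92 F1558
G01 X111.38 Y27.05
G01 X97.70 Y27.05
G01 X97.70 Y55.92
M5
G0 X0.00 Y0.00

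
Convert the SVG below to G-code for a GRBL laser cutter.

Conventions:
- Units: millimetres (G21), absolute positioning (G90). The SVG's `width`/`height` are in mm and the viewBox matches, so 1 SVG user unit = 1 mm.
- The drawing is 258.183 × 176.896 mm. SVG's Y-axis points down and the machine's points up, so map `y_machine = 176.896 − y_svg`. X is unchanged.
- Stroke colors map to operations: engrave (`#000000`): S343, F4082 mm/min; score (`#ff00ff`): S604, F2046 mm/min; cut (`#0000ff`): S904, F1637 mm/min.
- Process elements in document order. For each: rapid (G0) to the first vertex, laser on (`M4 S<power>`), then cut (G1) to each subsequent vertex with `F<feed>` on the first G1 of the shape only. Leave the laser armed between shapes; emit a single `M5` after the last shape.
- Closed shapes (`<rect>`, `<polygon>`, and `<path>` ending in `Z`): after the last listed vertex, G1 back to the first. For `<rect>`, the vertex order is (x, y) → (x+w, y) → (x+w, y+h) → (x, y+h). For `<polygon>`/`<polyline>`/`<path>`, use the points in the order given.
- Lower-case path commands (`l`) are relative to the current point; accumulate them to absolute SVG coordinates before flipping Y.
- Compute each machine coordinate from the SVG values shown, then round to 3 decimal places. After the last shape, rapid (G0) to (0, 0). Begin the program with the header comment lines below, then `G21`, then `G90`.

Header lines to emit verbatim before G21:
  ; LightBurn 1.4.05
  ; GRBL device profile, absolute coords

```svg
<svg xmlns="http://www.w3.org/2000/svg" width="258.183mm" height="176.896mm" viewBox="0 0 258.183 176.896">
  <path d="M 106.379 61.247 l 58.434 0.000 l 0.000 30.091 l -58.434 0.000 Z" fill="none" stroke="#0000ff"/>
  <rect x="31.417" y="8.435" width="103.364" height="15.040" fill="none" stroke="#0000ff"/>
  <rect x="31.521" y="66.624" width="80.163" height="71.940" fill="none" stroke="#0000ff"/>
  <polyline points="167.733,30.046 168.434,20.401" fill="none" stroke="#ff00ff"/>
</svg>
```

; LightBurn 1.4.05
; GRBL device profile, absolute coords
G21
G90
G0 X106.379 Y115.649
M4 S904
G1 X164.813 Y115.649 F1637
G1 X164.813 Y85.558
G1 X106.379 Y85.558
G1 X106.379 Y115.649
G0 X31.417 Y168.461
M4 S904
G1 X134.781 Y168.461 F1637
G1 X134.781 Y153.421
G1 X31.417 Y153.421
G1 X31.417 Y168.461
G0 X31.521 Y110.272
M4 S904
G1 X111.684 Y110.272 F1637
G1 X111.684 Y38.332
G1 X31.521 Y38.332
G1 X31.521 Y110.272
G0 X167.733 Y146.850
M4 S604
G1 X168.434 Y156.495 F2046
M5
G0 X0.000 Y0.000

viewBox `0 0 258.183 176.896` with mm width/height → 1 unit = 1 mm. Flip: y_m = 176.896 − y_svg.

**Shape 1** — `<path>` rectangle, stroke `#0000ff` → cut (S904, F1637). Machine vertices: (106.379,115.649) → (164.813,115.649) → (164.813,85.558) → (106.379,85.558) → (106.379,115.649). Closed: final G1 returns to the first vertex.

**Shape 2** — `<rect>` rectangle, stroke `#0000ff` → cut (S904, F1637). Machine vertices: (31.417,168.461) → (134.781,168.461) → (134.781,153.421) → (31.417,153.421) → (31.417,168.461). Closed: final G1 returns to the first vertex.

**Shape 3** — `<rect>` rectangle, stroke `#0000ff` → cut (S904, F1637). Machine vertices: (31.521,110.272) → (111.684,110.272) → (111.684,38.332) → (31.521,38.332) → (31.521,110.272). Closed: final G1 returns to the first vertex.

**Shape 4** — `<polyline>` line segment, stroke `#ff00ff` → score (S604, F2046). Machine vertices: (167.733,146.850) → (168.434,156.495). Open path.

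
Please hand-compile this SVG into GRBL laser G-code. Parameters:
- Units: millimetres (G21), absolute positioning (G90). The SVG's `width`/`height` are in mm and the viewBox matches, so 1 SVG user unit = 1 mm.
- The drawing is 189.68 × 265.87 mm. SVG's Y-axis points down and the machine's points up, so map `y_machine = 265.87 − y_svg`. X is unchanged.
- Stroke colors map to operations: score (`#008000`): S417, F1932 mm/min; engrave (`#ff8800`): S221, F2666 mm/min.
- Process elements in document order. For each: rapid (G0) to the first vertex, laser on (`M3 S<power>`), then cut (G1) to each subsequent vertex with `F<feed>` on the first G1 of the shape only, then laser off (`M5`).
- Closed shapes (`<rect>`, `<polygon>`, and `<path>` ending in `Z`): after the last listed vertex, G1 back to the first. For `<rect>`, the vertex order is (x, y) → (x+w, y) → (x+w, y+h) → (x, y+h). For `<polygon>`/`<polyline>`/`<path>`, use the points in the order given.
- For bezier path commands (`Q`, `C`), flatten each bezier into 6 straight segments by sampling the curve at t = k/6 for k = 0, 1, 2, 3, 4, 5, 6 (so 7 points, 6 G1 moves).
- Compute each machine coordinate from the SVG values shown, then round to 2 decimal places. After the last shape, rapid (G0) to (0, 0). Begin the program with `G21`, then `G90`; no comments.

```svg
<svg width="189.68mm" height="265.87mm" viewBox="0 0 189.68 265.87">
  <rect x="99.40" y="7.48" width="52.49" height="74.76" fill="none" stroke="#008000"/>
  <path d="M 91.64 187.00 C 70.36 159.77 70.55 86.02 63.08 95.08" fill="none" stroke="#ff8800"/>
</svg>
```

G21
G90
G0 X99.40 Y258.39
M3 S417
G1 X151.89 Y258.39 F1932
G1 X151.89 Y183.63
G1 X99.40 Y183.63
G1 X99.40 Y258.39
M5
G0 X91.64 Y78.87
M3 S221
G1 X82.65 Y95.76 F2666
G1 X76.44 Y116.82
G1 X72.18 Y138.44
G1 X69.08 Y157.04
G1 X66.31 Y169.02
G1 X63.08 Y170.79
M5
G0 X0.00 Y0.00

Since the viewBox matches the mm dimensions, user units are millimetres directly. The only transform is the Y-flip y_m = 265.87 − y_svg.

Shape 1 is a rectangle drawn with `<rect>`. Its stroke #008000 means score at S417, F1932. After flipping Y the toolpath is (99.40,258.39) → (151.89,258.39) → (151.89,183.63) → (99.40,183.63) → (99.40,258.39), returning to the start.

Shape 2 is a cubic bezier drawn with `<path>`. Its stroke #ff8800 means engrave at S221, F2666. After flipping Y the toolpath is (91.64,78.87) → (82.65,95.76) → (76.44,116.82) → (72.18,138.44) → (69.08,157.04) → (66.31,169.02) → (63.08,170.79).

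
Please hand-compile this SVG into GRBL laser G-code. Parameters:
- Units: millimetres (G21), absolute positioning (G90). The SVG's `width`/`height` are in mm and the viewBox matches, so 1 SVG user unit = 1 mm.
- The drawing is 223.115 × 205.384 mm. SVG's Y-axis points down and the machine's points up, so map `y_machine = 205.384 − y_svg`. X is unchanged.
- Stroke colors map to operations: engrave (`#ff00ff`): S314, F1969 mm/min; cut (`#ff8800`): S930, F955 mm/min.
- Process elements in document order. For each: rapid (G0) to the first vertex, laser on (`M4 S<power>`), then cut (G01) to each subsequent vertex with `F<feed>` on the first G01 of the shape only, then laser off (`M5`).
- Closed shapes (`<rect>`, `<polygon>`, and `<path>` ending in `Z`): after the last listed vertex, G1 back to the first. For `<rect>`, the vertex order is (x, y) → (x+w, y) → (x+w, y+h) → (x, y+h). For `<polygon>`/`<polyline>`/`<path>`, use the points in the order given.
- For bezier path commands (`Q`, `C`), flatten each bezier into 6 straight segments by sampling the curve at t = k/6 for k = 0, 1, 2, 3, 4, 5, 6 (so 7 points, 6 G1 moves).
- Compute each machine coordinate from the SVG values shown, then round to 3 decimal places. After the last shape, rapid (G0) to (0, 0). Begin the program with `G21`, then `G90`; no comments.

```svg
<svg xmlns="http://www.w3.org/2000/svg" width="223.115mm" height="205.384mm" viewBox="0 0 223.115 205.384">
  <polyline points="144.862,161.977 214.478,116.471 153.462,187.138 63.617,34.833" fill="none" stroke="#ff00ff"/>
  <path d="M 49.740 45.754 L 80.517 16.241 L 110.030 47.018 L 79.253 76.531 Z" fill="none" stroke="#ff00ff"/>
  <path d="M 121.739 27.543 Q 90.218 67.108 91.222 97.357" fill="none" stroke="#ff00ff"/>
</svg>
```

viewBox `0 0 223.115 205.384` with mm width/height → 1 unit = 1 mm. Flip: y_m = 205.384 − y_svg.

**Shape 1** — `<polyline>` open polyline, stroke `#ff00ff` → engrave (S314, F1969). Machine vertices: (144.862,43.407) → (214.478,88.913) → (153.462,18.246) → (63.617,170.551). Open path.

**Shape 2** — `<path>` regular polygon, stroke `#ff00ff` → engrave (S314, F1969). Machine vertices: (49.740,159.630) → (80.517,189.143) → (110.030,158.366) → (79.253,128.853) → (49.740,159.630). Closed: final G1 returns to the first vertex.

**Shape 3** — `<path>` quadratic bezier, stroke `#ff00ff` → engrave (S314, F1969). Control points (SVG): P0=(121.739,27.543), P1=(90.218,67.108), P2=(91.222,97.357); sampled at t=k/6. Machine vertices: (121.739,177.841) → (112.135,164.911) → (104.339,152.499) → (98.349,140.605) → (94.167,129.228) → (91.791,118.369) → (91.222,108.027). Open path.

G21
G90
G0 X144.862 Y43.407
M4 S314
G01 X214.478 Y88.913 F1969
G01 X153.462 Y18.246
G01 X63.617 Y170.551
M5
G0 X49.740 Y159.630
M4 S314
G01 X80.517 Y189.143 F1969
G01 X110.030 Y158.366
G01 X79.253 Y128.853
G01 X49.740 Y159.630
M5
G0 X121.739 Y177.841
M4 S314
G01 X112.135 Y164.911 F1969
G01 X104.339 Y152.499
G01 X98.349 Y140.605
G01 X94.167 Y129.228
G01 X91.791 Y118.369
G01 X91.222 Y108.027
M5
G0 X0.000 Y0.000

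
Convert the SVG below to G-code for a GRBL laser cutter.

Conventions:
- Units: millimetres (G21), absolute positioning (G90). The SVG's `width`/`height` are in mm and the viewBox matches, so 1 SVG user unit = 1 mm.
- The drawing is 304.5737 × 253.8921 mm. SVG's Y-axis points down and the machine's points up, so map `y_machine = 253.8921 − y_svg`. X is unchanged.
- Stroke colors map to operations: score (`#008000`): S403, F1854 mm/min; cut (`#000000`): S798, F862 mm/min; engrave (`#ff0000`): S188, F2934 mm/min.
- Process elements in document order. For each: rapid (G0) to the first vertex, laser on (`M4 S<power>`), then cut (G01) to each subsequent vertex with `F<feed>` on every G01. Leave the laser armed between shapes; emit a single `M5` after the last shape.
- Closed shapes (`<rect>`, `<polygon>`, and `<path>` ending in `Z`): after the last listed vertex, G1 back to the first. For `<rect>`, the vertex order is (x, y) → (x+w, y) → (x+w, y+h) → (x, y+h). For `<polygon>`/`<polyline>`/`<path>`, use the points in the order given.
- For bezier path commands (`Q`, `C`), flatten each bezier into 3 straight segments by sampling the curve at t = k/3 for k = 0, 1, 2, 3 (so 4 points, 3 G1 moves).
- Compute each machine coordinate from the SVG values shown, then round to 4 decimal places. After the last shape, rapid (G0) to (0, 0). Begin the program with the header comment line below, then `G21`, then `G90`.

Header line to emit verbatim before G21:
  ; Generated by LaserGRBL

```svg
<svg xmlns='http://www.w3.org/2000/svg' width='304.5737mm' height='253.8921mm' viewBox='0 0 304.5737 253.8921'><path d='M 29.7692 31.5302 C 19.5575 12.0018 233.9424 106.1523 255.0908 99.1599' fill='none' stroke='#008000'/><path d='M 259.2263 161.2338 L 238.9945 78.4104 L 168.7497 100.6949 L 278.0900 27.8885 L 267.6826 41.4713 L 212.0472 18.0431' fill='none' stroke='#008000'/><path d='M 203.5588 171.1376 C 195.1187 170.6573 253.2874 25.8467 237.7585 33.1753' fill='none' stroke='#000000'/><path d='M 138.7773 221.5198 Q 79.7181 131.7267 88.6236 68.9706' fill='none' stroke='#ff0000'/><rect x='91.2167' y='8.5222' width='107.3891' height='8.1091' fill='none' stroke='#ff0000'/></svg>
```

Since the viewBox matches the mm dimensions, user units are millimetres directly. The only transform is the Y-flip y_m = 253.8921 − y_svg.

Shape 1 is a cubic bezier drawn with `<path>`. Its stroke #008000 means score at S403, F1854. After flipping Y the toolpath is (29.7692,222.3619) → (78.9477,211.9537) → (185.0055,173.4977) → (255.0908,154.7322).

Shape 2 is a open polyline drawn with `<path>`. Its stroke #008000 means score at S403, F1854. After flipping Y the toolpath is (259.2263,92.6583) → (238.9945,175.4817) → (168.7497,153.1972) → (278.0900,226.0036) → (267.6826,212.4208) → (212.0472,235.8490).

Shape 3 is a cubic bezier drawn with `<path>`. Its stroke #000000 means cut at S798, F862. After flipping Y the toolpath is (203.5588,82.7545) → (212.1251,120.3645) → (233.9181,188.3127) → (237.7585,220.7168).

Shape 4 is a quadratic bezier drawn with `<path>`. Its stroke #ff0000 means engrave at S188, F2934. After flipping Y the toolpath is (138.7773,32.3723) → (106.9561,89.2303) → (90.2382,140.0800) → (88.6236,184.9215).

Shape 5 is a rectangle drawn with `<rect>`. Its stroke #ff0000 means engrave at S188, F2934. After flipping Y the toolpath is (91.2167,245.3699) → (198.6058,245.3699) → (198.6058,237.2608) → (91.2167,237.2608) → (91.2167,245.3699), returning to the start.

; Generated by LaserGRBL
G21
G90
G0 X29.7692 Y222.3619
M4 S403
G01 X78.9477 Y211.9537 F1854
G01 X185.0055 Y173.4977 F1854
G01 X255.0908 Y154.7322 F1854
G0 X259.2263 Y92.6583
M4 S403
G01 X238.9945 Y175.4817 F1854
G01 X168.7497 Y153.1972 F1854
G01 X278.0900 Y226.0036 F1854
G01 X267.6826 Y212.4208 F1854
G01 X212.0472 Y235.8490 F1854
G0 X203.5588 Y82.7545
M4 S798
G01 X212.1251 Y120.3645 F862
G01 X233.9181 Y188.3127 F862
G01 X237.7585 Y220.7168 F862
G0 X138.7773 Y32.3723
M4 S188
G01 X106.9561 Y89.2303 F2934
G01 X90.2382 Y140.0800 F2934
G01 X88.6236 Y184.9215 F2934
G0 X91.2167 Y245.3699
M4 S188
G01 X198.6058 Y245.3699 F2934
G01 X198.6058 Y237.2608 F2934
G01 X91.2167 Y237.2608 F2934
G01 X91.2167 Y245.3699 F2934
M5
G0 X0.0000 Y0.0000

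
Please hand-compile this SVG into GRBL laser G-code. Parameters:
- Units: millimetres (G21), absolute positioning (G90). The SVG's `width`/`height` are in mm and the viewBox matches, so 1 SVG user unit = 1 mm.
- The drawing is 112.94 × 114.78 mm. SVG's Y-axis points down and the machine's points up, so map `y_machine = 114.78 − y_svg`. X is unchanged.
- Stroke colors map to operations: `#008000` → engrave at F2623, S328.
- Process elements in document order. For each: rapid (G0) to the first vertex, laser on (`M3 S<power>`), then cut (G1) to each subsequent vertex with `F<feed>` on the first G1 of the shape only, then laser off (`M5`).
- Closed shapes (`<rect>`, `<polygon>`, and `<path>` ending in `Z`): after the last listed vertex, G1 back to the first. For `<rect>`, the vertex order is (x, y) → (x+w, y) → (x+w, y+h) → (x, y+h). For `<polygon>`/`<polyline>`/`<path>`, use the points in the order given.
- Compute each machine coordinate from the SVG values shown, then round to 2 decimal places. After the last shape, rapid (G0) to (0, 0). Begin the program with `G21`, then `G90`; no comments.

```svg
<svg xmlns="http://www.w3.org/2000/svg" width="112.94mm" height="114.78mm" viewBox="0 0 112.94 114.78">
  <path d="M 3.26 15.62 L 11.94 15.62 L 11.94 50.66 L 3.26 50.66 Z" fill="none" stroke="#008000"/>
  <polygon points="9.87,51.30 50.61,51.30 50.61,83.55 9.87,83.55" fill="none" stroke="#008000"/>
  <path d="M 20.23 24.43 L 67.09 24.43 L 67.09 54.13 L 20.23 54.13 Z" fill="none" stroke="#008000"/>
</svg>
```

Since the viewBox matches the mm dimensions, user units are millimetres directly. The only transform is the Y-flip y_m = 114.78 − y_svg.

Shape 1 is a rectangle drawn with `<path>`. Its stroke #008000 means engrave at S328, F2623. After flipping Y the toolpath is (3.26,99.16) → (11.94,99.16) → (11.94,64.12) → (3.26,64.12) → (3.26,99.16), returning to the start.

Shape 2 is a rectangle drawn with `<polygon>`. Its stroke #008000 means engrave at S328, F2623. After flipping Y the toolpath is (9.87,63.48) → (50.61,63.48) → (50.61,31.23) → (9.87,31.23) → (9.87,63.48), returning to the start.

Shape 3 is a rectangle drawn with `<path>`. Its stroke #008000 means engrave at S328, F2623. After flipping Y the toolpath is (20.23,90.35) → (67.09,90.35) → (67.09,60.65) → (20.23,60.65) → (20.23,90.35), returning to the start.

G21
G90
G0 X3.26 Y99.16
M3 S328
G1 X11.94 Y99.16 F2623
G1 X11.94 Y64.12
G1 X3.26 Y64.12
G1 X3.26 Y99.16
M5
G0 X9.87 Y63.48
M3 S328
G1 X50.61 Y63.48 F2623
G1 X50.61 Y31.23
G1 X9.87 Y31.23
G1 X9.87 Y63.48
M5
G0 X20.23 Y90.35
M3 S328
G1 X67.09 Y90.35 F2623
G1 X67.09 Y60.65
G1 X20.23 Y60.65
G1 X20.23 Y90.35
M5
G0 X0.00 Y0.00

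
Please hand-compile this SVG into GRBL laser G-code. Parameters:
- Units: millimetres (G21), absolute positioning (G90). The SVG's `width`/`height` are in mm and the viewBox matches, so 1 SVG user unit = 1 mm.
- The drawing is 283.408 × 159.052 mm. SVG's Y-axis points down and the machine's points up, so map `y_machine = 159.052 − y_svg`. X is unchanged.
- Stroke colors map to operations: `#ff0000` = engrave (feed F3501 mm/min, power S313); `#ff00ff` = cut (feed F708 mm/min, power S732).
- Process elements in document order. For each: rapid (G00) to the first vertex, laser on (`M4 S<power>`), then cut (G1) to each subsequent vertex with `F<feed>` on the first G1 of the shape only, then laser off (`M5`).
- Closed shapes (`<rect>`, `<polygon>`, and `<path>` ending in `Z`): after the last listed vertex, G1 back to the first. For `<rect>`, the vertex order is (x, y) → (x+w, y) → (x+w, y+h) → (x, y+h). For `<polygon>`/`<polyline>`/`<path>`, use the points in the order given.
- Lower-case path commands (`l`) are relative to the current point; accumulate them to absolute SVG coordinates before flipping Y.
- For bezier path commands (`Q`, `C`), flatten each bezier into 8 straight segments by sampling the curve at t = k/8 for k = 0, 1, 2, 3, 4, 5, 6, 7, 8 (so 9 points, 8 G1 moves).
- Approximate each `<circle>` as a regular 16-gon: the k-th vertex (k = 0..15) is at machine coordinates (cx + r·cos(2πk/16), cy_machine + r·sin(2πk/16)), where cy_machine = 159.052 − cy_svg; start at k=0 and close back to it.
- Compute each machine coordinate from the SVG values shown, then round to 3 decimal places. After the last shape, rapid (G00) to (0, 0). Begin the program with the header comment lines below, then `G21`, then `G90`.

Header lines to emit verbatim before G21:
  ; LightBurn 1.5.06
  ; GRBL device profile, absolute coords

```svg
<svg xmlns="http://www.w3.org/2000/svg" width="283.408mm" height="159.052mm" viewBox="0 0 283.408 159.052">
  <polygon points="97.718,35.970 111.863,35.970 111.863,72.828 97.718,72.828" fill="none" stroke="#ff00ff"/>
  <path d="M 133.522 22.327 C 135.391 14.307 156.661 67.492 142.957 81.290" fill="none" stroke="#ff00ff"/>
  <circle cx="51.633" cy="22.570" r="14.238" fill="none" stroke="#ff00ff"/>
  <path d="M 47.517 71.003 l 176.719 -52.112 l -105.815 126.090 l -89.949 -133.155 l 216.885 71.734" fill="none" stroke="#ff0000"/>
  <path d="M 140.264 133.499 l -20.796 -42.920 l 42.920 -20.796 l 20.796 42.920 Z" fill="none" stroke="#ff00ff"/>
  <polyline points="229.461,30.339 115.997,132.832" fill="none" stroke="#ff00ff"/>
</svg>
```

1 u = 1 mm; y_m = 159.052 − y.

[1] `<polygon>` rectangle, #ff00ff→cut S732 F708: (97.718,123.082) → (111.863,123.082) → (111.863,86.224) → (97.718,86.224) → (97.718,123.082) (closed)

[2] `<path>` cubic bezier, #ff00ff→cut S732 F708: (133.522,136.725) → (135.026,137.060) → (137.712,132.836) → (140.942,125.231) → (144.079,115.425) → (146.487,104.596) → (147.527,93.924) → (146.563,84.586) → (142.957,77.762)

[3] `<circle>` circle, #ff00ff→cut S732 F708: (65.871,136.482) → (64.787,141.931) → (61.701,146.550) → (57.082,149.636) → (51.633,150.720) → (46.184,149.636) → (41.565,146.550) → (38.479,141.931) → (37.395,136.482) → (38.479,131.033) → (41.565,126.414) → (46.184,123.328) → (51.633,122.244) → (57.082,123.328) → (61.701,126.414) → (64.787,131.033) → (65.871,136.482) (closed)

[4] `<path>` open polyline, #ff0000→engrave S313 F3501: (47.517,88.049) → (224.236,140.161) → (118.421,14.071) → (28.472,147.226) → (245.357,75.492)

[5] `<path>` regular polygon, #ff00ff→cut S732 F708: (140.264,25.553) → (119.468,68.473) → (162.388,89.269) → (183.184,46.349) → (140.264,25.553) (closed)

[6] `<polyline>` line segment, #ff00ff→cut S732 F708: (229.461,128.713) → (115.997,26.220)

; LightBurn 1.5.06
; GRBL device profile, absolute coords
G21
G90
G00 X97.718 Y123.082
M4 S732
G1 X111.863 Y123.082 F708
G1 X111.863 Y86.224
G1 X97.718 Y86.224
G1 X97.718 Y123.082
M5
G00 X133.522 Y136.725
M4 S732
G1 X135.026 Y137.060 F708
G1 X137.712 Y132.836
G1 X140.942 Y125.231
G1 X144.079 Y115.425
G1 X146.487 Y104.596
G1 X147.527 Y93.924
G1 X146.563 Y84.586
G1 X142.957 Y77.762
M5
G00 X65.871 Y136.482
M4 S732
G1 X64.787 Y141.931 F708
G1 X61.701 Y146.550
G1 X57.082 Y149.636
G1 X51.633 Y150.720
G1 X46.184 Y149.636
G1 X41.565 Y146.550
G1 X38.479 Y141.931
G1 X37.395 Y136.482
G1 X38.479 Y131.033
G1 X41.565 Y126.414
G1 X46.184 Y123.328
G1 X51.633 Y122.244
G1 X57.082 Y123.328
G1 X61.701 Y126.414
G1 X64.787 Y131.033
G1 X65.871 Y136.482
M5
G00 X47.517 Y88.049
M4 S313
G1 X224.236 Y140.161 F3501
G1 X118.421 Y14.071
G1 X28.472 Y147.226
G1 X245.357 Y75.492
M5
G00 X140.264 Y25.553
M4 S732
G1 X119.468 Y68.473 F708
G1 X162.388 Y89.269
G1 X183.184 Y46.349
G1 X140.264 Y25.553
M5
G00 X229.461 Y128.713
M4 S732
G1 X115.997 Y26.220 F708
M5
G00 X0.000 Y0.000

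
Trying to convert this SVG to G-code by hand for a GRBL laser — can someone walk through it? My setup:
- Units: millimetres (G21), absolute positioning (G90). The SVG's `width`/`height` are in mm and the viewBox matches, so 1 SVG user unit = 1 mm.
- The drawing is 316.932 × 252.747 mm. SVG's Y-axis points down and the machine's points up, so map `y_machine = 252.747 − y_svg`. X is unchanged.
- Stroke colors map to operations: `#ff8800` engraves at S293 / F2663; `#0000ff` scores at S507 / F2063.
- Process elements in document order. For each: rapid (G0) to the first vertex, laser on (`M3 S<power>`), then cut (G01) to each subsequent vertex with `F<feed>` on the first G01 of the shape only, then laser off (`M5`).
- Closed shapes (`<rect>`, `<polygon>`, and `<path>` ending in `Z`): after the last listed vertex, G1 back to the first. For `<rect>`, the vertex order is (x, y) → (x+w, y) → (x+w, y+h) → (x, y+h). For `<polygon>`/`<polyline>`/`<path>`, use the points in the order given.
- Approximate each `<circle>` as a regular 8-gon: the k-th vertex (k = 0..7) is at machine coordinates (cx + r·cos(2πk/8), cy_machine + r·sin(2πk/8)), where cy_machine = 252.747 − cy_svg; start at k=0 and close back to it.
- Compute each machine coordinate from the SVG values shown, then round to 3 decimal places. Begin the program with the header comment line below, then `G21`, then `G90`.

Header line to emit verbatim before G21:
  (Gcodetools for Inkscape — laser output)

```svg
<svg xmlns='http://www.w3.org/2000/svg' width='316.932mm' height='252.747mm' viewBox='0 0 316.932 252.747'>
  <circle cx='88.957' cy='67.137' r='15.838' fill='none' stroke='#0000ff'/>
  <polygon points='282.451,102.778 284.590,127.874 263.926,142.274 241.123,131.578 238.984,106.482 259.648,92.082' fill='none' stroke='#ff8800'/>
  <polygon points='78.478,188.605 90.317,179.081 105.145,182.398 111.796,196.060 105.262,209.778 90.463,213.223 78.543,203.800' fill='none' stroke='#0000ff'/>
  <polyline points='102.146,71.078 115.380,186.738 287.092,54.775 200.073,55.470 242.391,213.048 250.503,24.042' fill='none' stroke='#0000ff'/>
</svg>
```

Since the viewBox matches the mm dimensions, user units are millimetres directly. The only transform is the Y-flip y_m = 252.747 − y_svg.

Shape 1 is a circle drawn with `<circle>`. Its stroke #0000ff means score at S507, F2063. After flipping Y the toolpath is (104.795,185.610) → (100.156,196.809) → (88.957,201.448) → (77.758,196.809) → (73.119,185.610) → (77.758,174.411) → (88.957,169.772) → (100.156,174.411) → (104.795,185.610), returning to the start.

Shape 2 is a regular polygon drawn with `<polygon>`. Its stroke #ff8800 means engrave at S293, F2663. After flipping Y the toolpath is (282.451,149.969) → (284.590,124.873) → (263.926,110.473) → (241.123,121.169) → (238.984,146.265) → (259.648,160.665) → (282.451,149.969), returning to the start.

Shape 3 is a regular polygon drawn with `<polygon>`. Its stroke #0000ff means score at S507, F2063. After flipping Y the toolpath is (78.478,64.142) → (90.317,73.666) → (105.145,70.349) → (111.796,56.687) → (105.262,42.969) → (90.463,39.524) → (78.543,48.947) → (78.478,64.142), returning to the start.

Shape 4 is a open polyline drawn with `<polyline>`. Its stroke #0000ff means score at S507, F2063. After flipping Y the toolpath is (102.146,181.669) → (115.380,66.009) → (287.092,197.972) → (200.073,197.277) → (242.391,39.699) → (250.503,228.705).

(Gcodetools for Inkscape — laser output)
G21
G90
G0 X104.795 Y185.610
M3 S507
G01 X100.156 Y196.809 F2063
G01 X88.957 Y201.448
G01 X77.758 Y196.809
G01 X73.119 Y185.610
G01 X77.758 Y174.411
G01 X88.957 Y169.772
G01 X100.156 Y174.411
G01 X104.795 Y185.610
M5
G0 X282.451 Y149.969
M3 S293
G01 X284.590 Y124.873 F2663
G01 X263.926 Y110.473
G01 X241.123 Y121.169
G01 X238.984 Y146.265
G01 X259.648 Y160.665
G01 X282.451 Y149.969
M5
G0 X78.478 Y64.142
M3 S507
G01 X90.317 Y73.666 F2063
G01 X105.145 Y70.349
G01 X111.796 Y56.687
G01 X105.262 Y42.969
G01 X90.463 Y39.524
G01 X78.543 Y48.947
G01 X78.478 Y64.142
M5
G0 X102.146 Y181.669
M3 S507
G01 X115.380 Y66.009 F2063
G01 X287.092 Y197.972
G01 X200.073 Y197.277
G01 X242.391 Y39.699
G01 X250.503 Y228.705
M5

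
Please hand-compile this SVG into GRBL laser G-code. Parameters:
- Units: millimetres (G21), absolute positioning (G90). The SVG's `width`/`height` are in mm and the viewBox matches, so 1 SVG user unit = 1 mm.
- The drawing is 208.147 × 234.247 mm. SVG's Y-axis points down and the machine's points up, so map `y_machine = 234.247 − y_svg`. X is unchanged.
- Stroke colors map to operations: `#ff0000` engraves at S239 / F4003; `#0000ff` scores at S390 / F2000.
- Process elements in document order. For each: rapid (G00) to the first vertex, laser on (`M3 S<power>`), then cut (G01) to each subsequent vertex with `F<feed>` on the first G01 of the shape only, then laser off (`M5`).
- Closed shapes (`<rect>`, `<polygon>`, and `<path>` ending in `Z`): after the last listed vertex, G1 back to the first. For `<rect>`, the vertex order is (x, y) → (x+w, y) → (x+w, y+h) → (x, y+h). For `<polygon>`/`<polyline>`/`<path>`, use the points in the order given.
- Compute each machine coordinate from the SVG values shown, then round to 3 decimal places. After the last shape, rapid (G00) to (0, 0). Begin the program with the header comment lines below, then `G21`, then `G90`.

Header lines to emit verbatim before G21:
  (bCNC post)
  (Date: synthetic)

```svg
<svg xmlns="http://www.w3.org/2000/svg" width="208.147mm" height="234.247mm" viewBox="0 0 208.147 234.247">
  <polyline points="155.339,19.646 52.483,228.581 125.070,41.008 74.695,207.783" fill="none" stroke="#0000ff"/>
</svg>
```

(bCNC post)
(Date: synthetic)
G21
G90
G00 X155.339 Y214.601
M3 S390
G01 X52.483 Y5.666 F2000
G01 X125.070 Y193.239
G01 X74.695 Y26.464
M5
G00 X0.000 Y0.000

viewBox `0 0 208.147 234.247` with mm width/height → 1 unit = 1 mm. Flip: y_m = 234.247 − y_svg.

**Shape 1** — `<polyline>` open polyline, stroke `#0000ff` → score (S390, F2000). Machine vertices: (155.339,214.601) → (52.483,5.666) → (125.070,193.239) → (74.695,26.464). Open path.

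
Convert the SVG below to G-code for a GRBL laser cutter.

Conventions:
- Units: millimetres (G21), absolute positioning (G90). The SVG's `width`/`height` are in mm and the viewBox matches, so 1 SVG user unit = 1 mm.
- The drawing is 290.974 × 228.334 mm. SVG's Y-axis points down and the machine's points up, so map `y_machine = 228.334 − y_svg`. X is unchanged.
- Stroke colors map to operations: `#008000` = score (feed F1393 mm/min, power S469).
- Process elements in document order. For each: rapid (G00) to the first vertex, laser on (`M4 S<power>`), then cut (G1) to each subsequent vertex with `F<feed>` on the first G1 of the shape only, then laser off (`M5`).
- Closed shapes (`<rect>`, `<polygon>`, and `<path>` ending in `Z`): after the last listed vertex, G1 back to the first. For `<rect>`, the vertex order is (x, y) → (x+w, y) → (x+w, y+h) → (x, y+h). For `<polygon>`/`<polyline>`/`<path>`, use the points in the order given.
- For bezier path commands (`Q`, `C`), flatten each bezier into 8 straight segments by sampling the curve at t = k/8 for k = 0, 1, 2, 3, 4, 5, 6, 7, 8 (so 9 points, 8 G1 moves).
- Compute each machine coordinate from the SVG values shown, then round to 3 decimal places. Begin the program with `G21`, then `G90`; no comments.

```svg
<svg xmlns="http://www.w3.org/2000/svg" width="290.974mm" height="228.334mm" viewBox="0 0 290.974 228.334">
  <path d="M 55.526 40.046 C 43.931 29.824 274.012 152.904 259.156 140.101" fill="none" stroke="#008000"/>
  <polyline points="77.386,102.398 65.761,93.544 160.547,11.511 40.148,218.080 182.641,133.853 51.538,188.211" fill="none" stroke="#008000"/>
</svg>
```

Since the viewBox matches the mm dimensions, user units are millimetres directly. The only transform is the Y-flip y_m = 228.334 − y_svg.

Shape 1 is a cubic bezier drawn with `<path>`. Its stroke #008000 means score at S469, F1393. After flipping Y the toolpath is (55.526,188.288) → (61.556,186.398) → (84.541,175.166) → (118.777,157.746) → (158.564,137.293) → (198.197,116.960) → (231.976,99.903) → (254.196,89.276) → (259.156,88.233).

Shape 2 is a open polyline drawn with `<polyline>`. Its stroke #008000 means score at S469, F1393. After flipping Y the toolpath is (77.386,125.936) → (65.761,134.790) → (160.547,216.823) → (40.148,10.254) → (182.641,94.481) → (51.538,40.123).

G21
G90
G00 X55.526 Y188.288
M4 S469
G1 X61.556 Y186.398 F1393
G1 X84.541 Y175.166
G1 X118.777 Y157.746
G1 X158.564 Y137.293
G1 X198.197 Y116.960
G1 X231.976 Y99.903
G1 X254.196 Y89.276
G1 X259.156 Y88.233
M5
G00 X77.386 Y125.936
M4 S469
G1 X65.761 Y134.790 F1393
G1 X160.547 Y216.823
G1 X40.148 Y10.254
G1 X182.641 Y94.481
G1 X51.538 Y40.123
M5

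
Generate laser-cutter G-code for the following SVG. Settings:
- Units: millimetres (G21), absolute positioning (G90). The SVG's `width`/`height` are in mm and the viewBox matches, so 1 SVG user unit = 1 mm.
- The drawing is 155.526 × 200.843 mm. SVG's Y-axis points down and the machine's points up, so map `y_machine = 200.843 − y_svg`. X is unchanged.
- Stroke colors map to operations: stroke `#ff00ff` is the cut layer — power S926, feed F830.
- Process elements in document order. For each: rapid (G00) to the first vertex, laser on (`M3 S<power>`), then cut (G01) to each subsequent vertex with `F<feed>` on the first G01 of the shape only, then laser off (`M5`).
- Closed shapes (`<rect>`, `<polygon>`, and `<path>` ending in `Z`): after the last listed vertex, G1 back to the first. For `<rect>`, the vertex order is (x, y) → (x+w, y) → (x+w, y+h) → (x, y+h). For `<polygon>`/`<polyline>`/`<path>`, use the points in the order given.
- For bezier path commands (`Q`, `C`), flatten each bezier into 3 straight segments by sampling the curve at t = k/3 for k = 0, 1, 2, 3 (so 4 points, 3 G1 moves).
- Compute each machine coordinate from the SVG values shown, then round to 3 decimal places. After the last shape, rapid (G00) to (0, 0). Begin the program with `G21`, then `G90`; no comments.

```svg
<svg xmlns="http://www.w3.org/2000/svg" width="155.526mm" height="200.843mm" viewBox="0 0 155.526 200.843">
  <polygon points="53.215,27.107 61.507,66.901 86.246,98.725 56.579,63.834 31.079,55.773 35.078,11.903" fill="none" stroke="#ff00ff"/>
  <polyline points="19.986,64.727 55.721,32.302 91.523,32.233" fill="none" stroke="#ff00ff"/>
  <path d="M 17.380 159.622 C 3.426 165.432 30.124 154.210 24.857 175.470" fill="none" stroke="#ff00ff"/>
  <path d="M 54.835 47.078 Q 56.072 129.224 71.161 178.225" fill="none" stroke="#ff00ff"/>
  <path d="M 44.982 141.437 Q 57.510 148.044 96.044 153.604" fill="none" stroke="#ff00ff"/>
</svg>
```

viewBox `0 0 155.526 200.843` with mm width/height → 1 unit = 1 mm. Flip: y_m = 200.843 − y_svg.

**Shape 1** — `<polygon>` closed polygon, stroke `#ff00ff` → cut (S926, F830). Machine vertices: (53.215,173.736) → (61.507,133.942) → (86.246,102.118) → (56.579,137.009) → (31.079,145.070) → (35.078,188.940) → (53.215,173.736). Closed: final G1 returns to the first vertex.

**Shape 2** — `<polyline>` open polyline, stroke `#ff00ff` → cut (S926, F830). Machine vertices: (19.986,136.116) → (55.721,168.541) → (91.523,168.610). Open path.

**Shape 3** — `<path>` cubic bezier, stroke `#ff00ff` → cut (S926, F830). Control points (SVG): P0=(17.380,159.622), P1=(3.426,165.432), P2=(30.124,154.210), P3=(24.857,175.470); sampled at t=k/3. Machine vertices: (17.380,41.221) → (14.287,39.254) → (22.159,37.640) → (24.857,25.373). Open path.

**Shape 4** — `<path>` quadratic bezier, stroke `#ff00ff` → cut (S926, F830). Control points (SVG): P0=(54.835,47.078), P1=(56.072,129.224), P2=(71.161,178.225); sampled at t=k/3. Machine vertices: (54.835,153.765) → (57.199,102.684) → (62.641,58.968) → (71.161,22.618). Open path.

**Shape 5** — `<path>` quadratic bezier, stroke `#ff00ff` → cut (S926, F830). Control points (SVG): P0=(44.982,141.437), P1=(57.510,148.044), P2=(96.044,153.604); sampled at t=k/3. Machine vertices: (44.982,59.406) → (56.224,55.118) → (73.244,51.062) → (96.044,47.239). Open path.

G21
G90
G00 X53.215 Y173.736
M3 S926
G01 X61.507 Y133.942 F830
G01 X86.246 Y102.118
G01 X56.579 Y137.009
G01 X31.079 Y145.070
G01 X35.078 Y188.940
G01 X53.215 Y173.736
M5
G00 X19.986 Y136.116
M3 S926
G01 X55.721 Y168.541 F830
G01 X91.523 Y168.610
M5
G00 X17.380 Y41.221
M3 S926
G01 X14.287 Y39.254 F830
G01 X22.159 Y37.640
G01 X24.857 Y25.373
M5
G00 X54.835 Y153.765
M3 S926
G01 X57.199 Y102.684 F830
G01 X62.641 Y58.968
G01 X71.161 Y22.618
M5
G00 X44.982 Y59.406
M3 S926
G01 X56.224 Y55.118 F830
G01 X73.244 Y51.062
G01 X96.044 Y47.239
M5
G00 X0.000 Y0.000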